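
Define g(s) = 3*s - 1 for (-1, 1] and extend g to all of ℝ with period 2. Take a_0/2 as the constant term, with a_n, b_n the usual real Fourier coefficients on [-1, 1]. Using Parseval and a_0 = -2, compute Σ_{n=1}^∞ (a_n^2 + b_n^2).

6

Parseval: a_0^2/2 + Σ_{n≥1} (a_n^2+b_n^2) = ∫_{-1}^{1} g(s)^2 ds = 8.
Subtract a_0^2/2 = 2: Σ (a_n^2+b_n^2) = 6.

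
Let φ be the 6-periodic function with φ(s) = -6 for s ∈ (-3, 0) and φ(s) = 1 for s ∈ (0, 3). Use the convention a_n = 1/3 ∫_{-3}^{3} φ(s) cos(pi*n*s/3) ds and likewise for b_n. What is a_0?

a_0 = 1/3 ∫_{-3}^{3} φ(s) ds = 1/3 · (-15) = -5.

-5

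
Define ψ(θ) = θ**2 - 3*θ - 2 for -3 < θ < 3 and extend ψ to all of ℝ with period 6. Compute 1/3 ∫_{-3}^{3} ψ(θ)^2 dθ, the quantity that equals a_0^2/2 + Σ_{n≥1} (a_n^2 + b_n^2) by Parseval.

1/3 ∫_{-3}^{3} ψ(θ)^2 dθ = 1/3 · (1056/5) = 352/5.

352/5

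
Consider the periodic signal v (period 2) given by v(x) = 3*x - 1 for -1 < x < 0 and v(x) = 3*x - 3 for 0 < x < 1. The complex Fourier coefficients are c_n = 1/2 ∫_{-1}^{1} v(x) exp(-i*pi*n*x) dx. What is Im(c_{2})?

3/(2*pi)

Since v is real-valued, Im(c_{2}) = -1/2 ∫_{-1}^{1} v(x) sin(2*pi*x) dx = -b_{2}/2.
Split the integral at the breakpoints.
Integrating by parts (boundary term plus one more integral), an antiderivative of (3*x - 1) sin(2*pi*x) is -3*x*cos(2*pi*x)/(2*pi) + 3*sin(2*pi*x)/(4*pi**2) + cos(2*pi*x)/(2*pi); evaluating from -1 to 0: ∫_{-1}^{0} (3*x - 1) sin(2*pi*x) dx = (1/(2*pi)) - (2/pi) = -3/(2*pi).
Integrating by parts (boundary term plus one more integral), an antiderivative of (3*x - 3) sin(2*pi*x) is -3*x*cos(2*pi*x)/(2*pi) + 3*sin(2*pi*x)/(4*pi**2) + 3*cos(2*pi*x)/(2*pi); evaluating from 0 to 1: ∫_{0}^{1} (3*x - 3) sin(2*pi*x) dx = (0) - (3/(2*pi)) = -3/(2*pi).
So ∫_{-1}^{1} v(x) sin(2*pi*x) dx = -3/pi.
Hence Im(c_{2}) = (-1/2)·(-3/pi) = 3/(2*pi).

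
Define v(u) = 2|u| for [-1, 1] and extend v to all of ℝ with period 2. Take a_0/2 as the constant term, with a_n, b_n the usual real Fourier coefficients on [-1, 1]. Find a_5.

-8/(25*pi**2)

a_5 = ∫_{-1}^{1} v(u) cos(5*pi*u) du.
v is even and cos(5*pi*u) is even, so the integrand is even and a_5 = 2 ∫_0^{1} v(u) cos(5*pi*u) du.
Integrating by parts (boundary term plus one more integral), an antiderivative of (2*u) cos(5*pi*u) is 2*u*sin(5*pi*u)/(5*pi) + 2*cos(5*pi*u)/(25*pi**2); evaluating from 0 to 1: ∫_{0}^{1} (2*u) cos(5*pi*u) du = (-2/(25*pi**2)) - (2/(25*pi**2)) = -4/(25*pi**2).
Hence a_5 = 2·(-4/(25*pi**2)) = -8/(25*pi**2).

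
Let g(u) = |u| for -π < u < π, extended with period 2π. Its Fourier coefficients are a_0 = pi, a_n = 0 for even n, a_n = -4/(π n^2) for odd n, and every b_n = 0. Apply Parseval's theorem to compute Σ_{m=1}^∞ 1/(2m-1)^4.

Parseval: a_0^2/2 + Σ a_n^2 = (1/π) ∫_{-π}^{π} g(u)^2 du = 2*pi**2/3.
Subtract a_0^2/2 = pi**2/2: Σ a_n^2 = pi**2/6.
Only odd n contribute, with a_n^2 = 16/(π^2 n^4), so Σ_{m≥1} 1/(2m-1)^4 = π^2·(pi**2/6)/16 = pi**4/96.

pi**4/96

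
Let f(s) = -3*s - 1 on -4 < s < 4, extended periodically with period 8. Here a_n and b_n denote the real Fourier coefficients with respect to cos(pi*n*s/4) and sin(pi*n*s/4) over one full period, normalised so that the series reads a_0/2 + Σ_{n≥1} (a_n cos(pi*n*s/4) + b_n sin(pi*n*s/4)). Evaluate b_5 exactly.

-24/(5*pi)

b_5 = 1/4 ∫_{-4}^{4} f(s) sin(5*pi*s/4) ds.
Integrating by parts (boundary term plus one more integral), an antiderivative of (-3*s - 1) sin(5*pi*s/4) is 12*s*cos(5*pi*s/4)/(5*pi) - 48*sin(5*pi*s/4)/(25*pi**2) + 4*cos(5*pi*s/4)/(5*pi); evaluating from -4 to 4: ∫_{-4}^{4} (-3*s - 1) sin(5*pi*s/4) ds = (-52/(5*pi)) - (44/(5*pi)) = -96/(5*pi).
Hence b_5 = (1/4)·(-96/(5*pi)) = -24/(5*pi).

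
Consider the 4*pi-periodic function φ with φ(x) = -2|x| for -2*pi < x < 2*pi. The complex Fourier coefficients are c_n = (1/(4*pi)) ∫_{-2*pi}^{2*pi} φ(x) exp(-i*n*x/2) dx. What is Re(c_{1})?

8/pi

Since φ is real-valued, Re(c_{1}) = (1/(4*pi)) ∫_{-2*pi}^{2*pi} φ(x) cos(x/2) dx = a_{1}/2.
φ is even and cos(x/2) is even, so the integrand is even: ∫_{-2*pi}^{2*pi} φ(x) cos(x/2) dx = 2∫_0^{2*pi} φ(x) cos(x/2) dx.
Integrating by parts (boundary term plus one more integral), an antiderivative of (-2*x) cos(x/2) is -4*x*sin(x/2) - 8*cos(x/2); evaluating from 0 to 2*pi: ∫_{0}^{2*pi} (-2*x) cos(x/2) dx = (8) - (-8) = 16.
So ∫_{-2*pi}^{2*pi} φ(x) cos(x/2) dx = 32.
Hence Re(c_{1}) = (1/(4*pi))·(32) = 8/pi.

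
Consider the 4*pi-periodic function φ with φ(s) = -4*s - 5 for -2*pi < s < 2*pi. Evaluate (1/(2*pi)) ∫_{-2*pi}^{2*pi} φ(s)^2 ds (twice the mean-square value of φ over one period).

50 + 128*pi**2/3

(1/(2*pi)) ∫_{-2*pi}^{2*pi} φ(s)^2 ds = (1/(2*pi)) · (100*pi + 256*pi**3/3) = 50 + 128*pi**2/3.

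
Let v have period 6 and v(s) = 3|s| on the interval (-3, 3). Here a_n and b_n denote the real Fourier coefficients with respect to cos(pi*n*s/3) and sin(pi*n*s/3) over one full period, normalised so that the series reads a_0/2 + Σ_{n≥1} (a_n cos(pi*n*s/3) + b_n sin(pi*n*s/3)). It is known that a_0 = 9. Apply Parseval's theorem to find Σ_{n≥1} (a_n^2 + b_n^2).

27/2

Parseval: a_0^2/2 + Σ_{n≥1} (a_n^2+b_n^2) = 1/3 ∫_{-3}^{3} v(s)^2 ds = 54.
Subtract a_0^2/2 = 81/2: Σ (a_n^2+b_n^2) = 27/2.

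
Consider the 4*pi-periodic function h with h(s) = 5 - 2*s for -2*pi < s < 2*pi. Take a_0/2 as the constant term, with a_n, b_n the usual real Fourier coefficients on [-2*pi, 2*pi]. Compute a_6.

a_6 = (1/(2*pi)) ∫_{-2*pi}^{2*pi} h(s) cos(3*s) ds.
Integrating by parts (boundary term plus one more integral), an antiderivative of (5 - 2*s) cos(3*s) is -2*s*sin(3*s)/3 + 5*sin(3*s)/3 - 2*cos(3*s)/9; evaluating from -2*pi to 2*pi: ∫_{-2*pi}^{2*pi} (5 - 2*s) cos(3*s) ds = (-2/9) - (-2/9) = 0.
Hence a_6 = (1/(2*pi))·(0) = 0.

0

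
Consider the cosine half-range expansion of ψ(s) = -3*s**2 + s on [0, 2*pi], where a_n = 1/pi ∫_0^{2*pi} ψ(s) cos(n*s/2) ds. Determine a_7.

a_7 = 1/pi ∫_0^{2*pi} (-3*s**2 + s) cos(7*s/2) ds.
Integrating by parts twice (tabular method), an antiderivative of (-3*s**2 + s) cos(7*s/2) is -6*s**2*sin(7*s/2)/7 + 2*s*sin(7*s/2)/7 - 24*s*cos(7*s/2)/49 + 48*sin(7*s/2)/343 + 4*cos(7*s/2)/49; evaluating from 0 to 2*pi: ∫_{0}^{2*pi} (-3*s**2 + s) cos(7*s/2) ds = (-4/49 + 48*pi/49) - (4/49) = -8/49 + 48*pi/49.
Hence a_7 = (1/pi)·(-8/49 + 48*pi/49) = 8*(-1 + 6*pi)/(49*pi).

8*(-1 + 6*pi)/(49*pi)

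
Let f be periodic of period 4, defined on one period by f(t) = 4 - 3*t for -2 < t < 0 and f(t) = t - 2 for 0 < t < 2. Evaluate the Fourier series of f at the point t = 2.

5

At t = 2 the one-sided limits are f(2^-) = 0 and f(2^+) = 10.
By Dirichlet's theorem the series converges to their average, [(0) + (10)]/2 = 5.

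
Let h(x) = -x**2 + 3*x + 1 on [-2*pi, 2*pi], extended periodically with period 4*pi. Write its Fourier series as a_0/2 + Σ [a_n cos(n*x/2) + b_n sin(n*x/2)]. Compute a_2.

-4

a_2 = (1/(2*pi)) ∫_{-2*pi}^{2*pi} h(x) cos(x) dx.
Integrating by parts twice (tabular method), an antiderivative of (-x**2 + 3*x + 1) cos(x) is -x**2*sin(x) + 3*x*sin(x) - 2*x*cos(x) + 3*sin(x) + 3*cos(x); evaluating from -2*pi to 2*pi: ∫_{-2*pi}^{2*pi} (-x**2 + 3*x + 1) cos(x) dx = (3 - 4*pi) - (3 + 4*pi) = -8*pi.
Hence a_2 = (1/(2*pi))·(-8*pi) = -4.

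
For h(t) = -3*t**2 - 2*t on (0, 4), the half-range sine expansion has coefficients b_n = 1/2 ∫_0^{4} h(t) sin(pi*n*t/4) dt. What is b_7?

-16/pi + 384/(343*pi**3)

b_7 = 1/2 ∫_0^{4} (-3*t**2 - 2*t) sin(7*pi*t/4) dt.
Integrating by parts twice (tabular method), an antiderivative of (-3*t**2 - 2*t) sin(7*pi*t/4) is 12*t**2*cos(7*pi*t/4)/(7*pi) - 96*t*sin(7*pi*t/4)/(49*pi**2) + 8*t*cos(7*pi*t/4)/(7*pi) - 32*sin(7*pi*t/4)/(49*pi**2) - 384*cos(7*pi*t/4)/(343*pi**3); evaluating from 0 to 4: ∫_{0}^{4} (-3*t**2 - 2*t) sin(7*pi*t/4) dt = (-32/pi + 384/(343*pi**3)) - (-384/(343*pi**3)) = -32/pi + 768/(343*pi**3).
Hence b_7 = (1/2)·(-32/pi + 768/(343*pi**3)) = -16/pi + 384/(343*pi**3).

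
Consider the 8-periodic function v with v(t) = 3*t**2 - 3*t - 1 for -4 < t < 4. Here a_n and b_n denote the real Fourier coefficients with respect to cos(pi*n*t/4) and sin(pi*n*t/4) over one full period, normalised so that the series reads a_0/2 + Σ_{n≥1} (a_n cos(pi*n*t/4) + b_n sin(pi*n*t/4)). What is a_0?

30

a_0 = 1/4 ∫_{-4}^{4} v(t) dt = 1/4 · (120) = 30.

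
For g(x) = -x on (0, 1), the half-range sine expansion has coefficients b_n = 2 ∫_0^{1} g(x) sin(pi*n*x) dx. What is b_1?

b_1 = 2 ∫_0^{1} (-x) sin(pi*x) dx.
Integrating by parts (boundary term plus one more integral), an antiderivative of (-x) sin(pi*x) is x*cos(pi*x)/pi - sin(pi*x)/pi**2; evaluating from 0 to 1: ∫_{0}^{1} (-x) sin(pi*x) dx = (-1/pi) - (0) = -1/pi.
Hence b_1 = 2·(-1/pi) = -2/pi.

-2/pi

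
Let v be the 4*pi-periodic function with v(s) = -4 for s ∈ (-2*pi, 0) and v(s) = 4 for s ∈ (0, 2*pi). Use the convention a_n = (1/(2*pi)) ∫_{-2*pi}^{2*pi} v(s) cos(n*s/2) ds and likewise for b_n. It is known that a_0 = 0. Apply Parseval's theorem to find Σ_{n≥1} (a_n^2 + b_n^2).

Parseval: a_0^2/2 + Σ_{n≥1} (a_n^2+b_n^2) = (1/(2*pi)) ∫_{-2*pi}^{2*pi} v(s)^2 ds = 32.
Subtract a_0^2/2 = 0: Σ (a_n^2+b_n^2) = 32.

32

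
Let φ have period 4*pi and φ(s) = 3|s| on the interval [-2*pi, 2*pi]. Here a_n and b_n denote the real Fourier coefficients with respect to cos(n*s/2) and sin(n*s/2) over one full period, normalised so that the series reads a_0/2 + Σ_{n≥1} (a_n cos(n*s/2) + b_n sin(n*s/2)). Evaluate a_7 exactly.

-24/(49*pi)

a_7 = (1/(2*pi)) ∫_{-2*pi}^{2*pi} φ(s) cos(7*s/2) ds.
φ is even and cos(7*s/2) is even, so the integrand is even and a_7 = 1/pi ∫_0^{2*pi} φ(s) cos(7*s/2) ds.
Integrating by parts (boundary term plus one more integral), an antiderivative of (3*s) cos(7*s/2) is 6*s*sin(7*s/2)/7 + 12*cos(7*s/2)/49; evaluating from 0 to 2*pi: ∫_{0}^{2*pi} (3*s) cos(7*s/2) ds = (-12/49) - (12/49) = -24/49.
Hence a_7 = (1/pi)·(-24/49) = -24/(49*pi).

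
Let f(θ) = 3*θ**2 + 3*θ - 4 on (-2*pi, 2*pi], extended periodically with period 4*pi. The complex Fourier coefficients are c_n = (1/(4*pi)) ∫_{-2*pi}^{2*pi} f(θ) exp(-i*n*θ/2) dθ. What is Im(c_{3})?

-2

Since f is real-valued, Im(c_{3}) = -(1/(4*pi)) ∫_{-2*pi}^{2*pi} f(θ) sin(3*θ/2) dθ = -b_{3}/2.
Integrating by parts twice (tabular method), an antiderivative of (3*θ**2 + 3*θ - 4) sin(3*θ/2) is -2*θ**2*cos(3*θ/2) + 8*θ*sin(3*θ/2)/3 - 2*θ*cos(3*θ/2) + 4*sin(3*θ/2)/3 + 40*cos(3*θ/2)/9; evaluating from -2*pi to 2*pi: ∫_{-2*pi}^{2*pi} (3*θ**2 + 3*θ - 4) sin(3*θ/2) dθ = (-40/9 + 4*pi + 8*pi**2) - (-4*pi - 40/9 + 8*pi**2) = 8*pi.
Hence Im(c_{3}) = (-1/(4*pi))·(8*pi) = -2.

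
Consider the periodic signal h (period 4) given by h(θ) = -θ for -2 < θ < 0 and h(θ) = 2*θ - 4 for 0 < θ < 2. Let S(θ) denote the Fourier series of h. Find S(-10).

1

θ = -10 differs from θ = -2 by -2 full period(s), and the series is 4-periodic.
At θ = -2 the one-sided limits are h(-2^-) = 0 and h(-2^+) = 2.
By Dirichlet's theorem the series converges to their average, [(0) + (2)]/2 = 1.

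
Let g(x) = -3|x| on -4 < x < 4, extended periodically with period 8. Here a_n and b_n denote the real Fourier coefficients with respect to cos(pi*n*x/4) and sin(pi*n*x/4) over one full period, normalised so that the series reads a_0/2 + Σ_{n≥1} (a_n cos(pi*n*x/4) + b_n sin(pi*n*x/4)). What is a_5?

48/(25*pi**2)

a_5 = 1/4 ∫_{-4}^{4} g(x) cos(5*pi*x/4) dx.
g is even and cos(5*pi*x/4) is even, so the integrand is even and a_5 = 1/2 ∫_0^{4} g(x) cos(5*pi*x/4) dx.
Integrating by parts (boundary term plus one more integral), an antiderivative of (-3*x) cos(5*pi*x/4) is -12*x*sin(5*pi*x/4)/(5*pi) - 48*cos(5*pi*x/4)/(25*pi**2); evaluating from 0 to 4: ∫_{0}^{4} (-3*x) cos(5*pi*x/4) dx = (48/(25*pi**2)) - (-48/(25*pi**2)) = 96/(25*pi**2).
Hence a_5 = (1/2)·(96/(25*pi**2)) = 48/(25*pi**2).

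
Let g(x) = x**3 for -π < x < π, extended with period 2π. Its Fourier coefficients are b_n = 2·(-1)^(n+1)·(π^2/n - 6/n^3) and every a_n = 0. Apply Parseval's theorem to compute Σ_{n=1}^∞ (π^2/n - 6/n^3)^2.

Parseval: Σ b_n^2 = (1/π) ∫_{-π}^{π} g(x)^2 dx = 2*pi**6/7.
b_n^2 = 4·(π^2/n - 6/n^3)^2, so the sum equals (2*pi**6/7)/4 = pi**6/14.

pi**6/14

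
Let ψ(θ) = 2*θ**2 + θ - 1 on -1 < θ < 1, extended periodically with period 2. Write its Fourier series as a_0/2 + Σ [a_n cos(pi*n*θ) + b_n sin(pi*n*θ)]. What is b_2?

b_2 = ∫_{-1}^{1} ψ(θ) sin(2*pi*θ) dθ.
Integrating by parts twice (tabular method), an antiderivative of (2*θ**2 + θ - 1) sin(2*pi*θ) is -θ**2*cos(2*pi*θ)/pi + θ*sin(2*pi*θ)/pi**2 - θ*cos(2*pi*θ)/(2*pi) + sin(2*pi*θ)/(4*pi**2) + cos(2*pi*θ)/(2*pi**3) + cos(2*pi*θ)/(2*pi); evaluating from -1 to 1: ∫_{-1}^{1} (2*θ**2 + θ - 1) sin(2*pi*θ) dθ = ((1/2 - pi**2)/pi**3) - (1/(2*pi**3)) = -1/pi.
Hence b_2 = -1/pi.

-1/pi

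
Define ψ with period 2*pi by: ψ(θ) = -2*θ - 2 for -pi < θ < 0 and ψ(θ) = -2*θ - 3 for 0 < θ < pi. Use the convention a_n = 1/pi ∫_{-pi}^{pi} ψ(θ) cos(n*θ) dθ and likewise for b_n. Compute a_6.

a_6 = 1/pi ∫_{-pi}^{pi} ψ(θ) cos(6*θ) dθ.
Split the integral at the breakpoints.
Integrating by parts (boundary term plus one more integral), an antiderivative of (-2*θ - 2) cos(6*θ) is -θ*sin(6*θ)/3 - sin(6*θ)/3 - cos(6*θ)/18; evaluating from -pi to 0: ∫_{-pi}^{0} (-2*θ - 2) cos(6*θ) dθ = (-1/18) - (-1/18) = 0.
Integrating by parts (boundary term plus one more integral), an antiderivative of (-2*θ - 3) cos(6*θ) is -θ*sin(6*θ)/3 - sin(6*θ)/2 - cos(6*θ)/18; evaluating from 0 to pi: ∫_{0}^{pi} (-2*θ - 3) cos(6*θ) dθ = (-1/18) - (-1/18) = 0.
Summing the pieces and multiplying by (1/pi) gives a_6 = 0.

0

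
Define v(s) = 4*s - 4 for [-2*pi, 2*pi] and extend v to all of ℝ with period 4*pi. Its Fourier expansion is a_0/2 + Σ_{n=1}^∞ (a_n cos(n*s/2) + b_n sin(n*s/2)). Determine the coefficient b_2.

b_2 = (1/(2*pi)) ∫_{-2*pi}^{2*pi} v(s) sin(s) ds.
Integrating by parts (boundary term plus one more integral), an antiderivative of (4*s - 4) sin(s) is -4*s*cos(s) + 4*sin(s) + 4*cos(s); evaluating from -2*pi to 2*pi: ∫_{-2*pi}^{2*pi} (4*s - 4) sin(s) ds = (4 - 8*pi) - (4 + 8*pi) = -16*pi.
Hence b_2 = (1/(2*pi))·(-16*pi) = -8.

-8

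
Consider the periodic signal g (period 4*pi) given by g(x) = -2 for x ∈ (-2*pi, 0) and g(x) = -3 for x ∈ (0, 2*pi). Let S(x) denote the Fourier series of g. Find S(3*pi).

-2

x = 3*pi differs from x = -pi by 1 full period(s), and the series is 4*pi-periodic.
g is continuous at x = -pi with value -2, so the series converges to -2 there.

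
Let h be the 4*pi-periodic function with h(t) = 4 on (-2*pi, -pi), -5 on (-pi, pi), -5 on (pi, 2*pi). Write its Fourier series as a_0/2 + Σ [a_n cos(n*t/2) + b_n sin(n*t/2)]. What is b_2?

9/pi

b_2 = (1/(2*pi)) ∫_{-2*pi}^{2*pi} h(t) sin(t) dt.
Split the integral at the breakpoints.
Directly, an antiderivative of (4) sin(t) is -4*cos(t); evaluating from -2*pi to -pi: ∫_{-2*pi}^{-pi} (4) sin(t) dt = (4) - (-4) = 8.
Directly, an antiderivative of (-5) sin(t) is 5*cos(t); evaluating from -pi to pi: ∫_{-pi}^{pi} (-5) sin(t) dt = (-5) - (-5) = 0.
Directly, an antiderivative of (-5) sin(t) is 5*cos(t); evaluating from pi to 2*pi: ∫_{pi}^{2*pi} (-5) sin(t) dt = (5) - (-5) = 10.
Summing the pieces and multiplying by (1/(2*pi)) gives b_2 = 9/pi.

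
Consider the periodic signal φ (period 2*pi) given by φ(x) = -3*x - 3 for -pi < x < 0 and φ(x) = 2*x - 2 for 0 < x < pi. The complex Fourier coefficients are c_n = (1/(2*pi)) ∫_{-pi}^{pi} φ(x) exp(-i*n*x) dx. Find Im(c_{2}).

-1/4

Since φ is real-valued, Im(c_{2}) = -(1/(2*pi)) ∫_{-pi}^{pi} φ(x) sin(2*x) dx = -b_{2}/2.
Split the integral at the breakpoints.
Integrating by parts (boundary term plus one more integral), an antiderivative of (-3*x - 3) sin(2*x) is 3*x*cos(2*x)/2 - 3*sin(2*x)/4 + 3*cos(2*x)/2; evaluating from -pi to 0: ∫_{-pi}^{0} (-3*x - 3) sin(2*x) dx = (3/2) - (3/2 - 3*pi/2) = 3*pi/2.
Integrating by parts (boundary term plus one more integral), an antiderivative of (2*x - 2) sin(2*x) is -x*cos(2*x) + sin(2*x)/2 + cos(2*x); evaluating from 0 to pi: ∫_{0}^{pi} (2*x - 2) sin(2*x) dx = (1 - pi) - (1) = -pi.
So ∫_{-pi}^{pi} φ(x) sin(2*x) dx = pi/2.
Hence Im(c_{2}) = (-1/(2*pi))·(pi/2) = -1/4.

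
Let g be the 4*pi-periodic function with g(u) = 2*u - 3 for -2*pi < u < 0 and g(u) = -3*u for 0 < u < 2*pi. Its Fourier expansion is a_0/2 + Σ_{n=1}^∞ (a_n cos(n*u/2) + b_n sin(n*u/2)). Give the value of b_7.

2*(3 - pi)/(7*pi)

b_7 = (1/(2*pi)) ∫_{-2*pi}^{2*pi} g(u) sin(7*u/2) du.
Split the integral at the breakpoints.
Integrating by parts (boundary term plus one more integral), an antiderivative of (2*u - 3) sin(7*u/2) is -4*u*cos(7*u/2)/7 + 8*sin(7*u/2)/49 + 6*cos(7*u/2)/7; evaluating from -2*pi to 0: ∫_{-2*pi}^{0} (2*u - 3) sin(7*u/2) du = (6/7) - (-8*pi/7 - 6/7) = 12/7 + 8*pi/7.
Integrating by parts (boundary term plus one more integral), an antiderivative of (-3*u) sin(7*u/2) is 6*u*cos(7*u/2)/7 - 12*sin(7*u/2)/49; evaluating from 0 to 2*pi: ∫_{0}^{2*pi} (-3*u) sin(7*u/2) du = (-12*pi/7) - (0) = -12*pi/7.
Summing the pieces and multiplying by (1/(2*pi)) gives b_7 = 2*(3 - pi)/(7*pi).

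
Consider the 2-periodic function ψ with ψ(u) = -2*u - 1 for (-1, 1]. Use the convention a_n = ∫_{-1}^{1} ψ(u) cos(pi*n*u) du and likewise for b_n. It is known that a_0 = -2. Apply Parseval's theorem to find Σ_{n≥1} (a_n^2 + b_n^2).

8/3

Parseval: a_0^2/2 + Σ_{n≥1} (a_n^2+b_n^2) = ∫_{-1}^{1} ψ(u)^2 du = 14/3.
Subtract a_0^2/2 = 2: Σ (a_n^2+b_n^2) = 8/3.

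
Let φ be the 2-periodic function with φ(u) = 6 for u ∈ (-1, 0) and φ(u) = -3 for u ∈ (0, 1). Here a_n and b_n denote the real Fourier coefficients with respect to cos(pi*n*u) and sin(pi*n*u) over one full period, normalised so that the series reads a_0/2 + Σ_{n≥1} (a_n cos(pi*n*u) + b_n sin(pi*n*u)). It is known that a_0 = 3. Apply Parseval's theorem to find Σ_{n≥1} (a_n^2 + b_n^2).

81/2

Parseval: a_0^2/2 + Σ_{n≥1} (a_n^2+b_n^2) = ∫_{-1}^{1} φ(u)^2 du = 45.
Subtract a_0^2/2 = 9/2: Σ (a_n^2+b_n^2) = 81/2.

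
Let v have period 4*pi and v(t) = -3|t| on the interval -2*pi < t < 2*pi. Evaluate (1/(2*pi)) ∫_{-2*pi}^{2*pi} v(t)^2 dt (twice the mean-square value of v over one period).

24*pi**2

(1/(2*pi)) ∫_{-2*pi}^{2*pi} v(t)^2 dt = (1/(2*pi)) · (48*pi**3) = 24*pi**2.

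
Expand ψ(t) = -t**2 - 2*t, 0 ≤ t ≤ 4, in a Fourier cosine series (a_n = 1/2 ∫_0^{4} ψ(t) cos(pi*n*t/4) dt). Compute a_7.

a_7 = 1/2 ∫_0^{4} (-t**2 - 2*t) cos(7*pi*t/4) dt.
Integrating by parts twice (tabular method), an antiderivative of (-t**2 - 2*t) cos(7*pi*t/4) is -4*t**2*sin(7*pi*t/4)/(7*pi) - 8*t*sin(7*pi*t/4)/(7*pi) - 32*t*cos(7*pi*t/4)/(49*pi**2) + 128*sin(7*pi*t/4)/(343*pi**3) - 32*cos(7*pi*t/4)/(49*pi**2); evaluating from 0 to 4: ∫_{0}^{4} (-t**2 - 2*t) cos(7*pi*t/4) dt = (160/(49*pi**2)) - (-32/(49*pi**2)) = 192/(49*pi**2).
Hence a_7 = (1/2)·(192/(49*pi**2)) = 96/(49*pi**2).

96/(49*pi**2)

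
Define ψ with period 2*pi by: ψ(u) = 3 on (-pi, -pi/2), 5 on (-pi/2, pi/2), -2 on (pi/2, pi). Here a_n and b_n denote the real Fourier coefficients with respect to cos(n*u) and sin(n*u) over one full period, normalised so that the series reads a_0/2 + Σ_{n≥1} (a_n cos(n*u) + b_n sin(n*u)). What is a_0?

a_0 = 1/pi ∫_{-pi}^{pi} ψ(u) du = 1/pi · (11*pi/2) = 11/2.

11/2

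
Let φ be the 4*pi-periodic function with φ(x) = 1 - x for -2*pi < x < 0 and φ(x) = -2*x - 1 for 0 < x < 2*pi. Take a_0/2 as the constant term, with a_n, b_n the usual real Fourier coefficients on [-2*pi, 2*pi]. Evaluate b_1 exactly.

-6 - 4/pi

b_1 = (1/(2*pi)) ∫_{-2*pi}^{2*pi} φ(x) sin(x/2) dx.
Split the integral at the breakpoints.
Integrating by parts (boundary term plus one more integral), an antiderivative of (1 - x) sin(x/2) is 2*x*cos(x/2) - 4*sin(x/2) - 2*cos(x/2); evaluating from -2*pi to 0: ∫_{-2*pi}^{0} (1 - x) sin(x/2) dx = (-2) - (2 + 4*pi) = -4*pi - 4.
Integrating by parts (boundary term plus one more integral), an antiderivative of (-2*x - 1) sin(x/2) is 4*x*cos(x/2) - 8*sin(x/2) + 2*cos(x/2); evaluating from 0 to 2*pi: ∫_{0}^{2*pi} (-2*x - 1) sin(x/2) dx = (-8*pi - 2) - (2) = -8*pi - 4.
Summing the pieces and multiplying by (1/(2*pi)) gives b_1 = -6 - 4/pi.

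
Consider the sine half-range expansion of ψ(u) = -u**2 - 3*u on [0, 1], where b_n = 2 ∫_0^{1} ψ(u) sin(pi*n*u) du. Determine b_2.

b_2 = 2 ∫_0^{1} (-u**2 - 3*u) sin(2*pi*u) du.
Integrating by parts twice (tabular method), an antiderivative of (-u**2 - 3*u) sin(2*pi*u) is u**2*cos(2*pi*u)/(2*pi) - u*sin(2*pi*u)/(2*pi**2) + 3*u*cos(2*pi*u)/(2*pi) - 3*sin(2*pi*u)/(4*pi**2) - cos(2*pi*u)/(4*pi**3); evaluating from 0 to 1: ∫_{0}^{1} (-u**2 - 3*u) sin(2*pi*u) du = (-1/(4*pi**3) + 2/pi) - (-1/(4*pi**3)) = 2/pi.
Hence b_2 = 2·(2/pi) = 4/pi.

4/pi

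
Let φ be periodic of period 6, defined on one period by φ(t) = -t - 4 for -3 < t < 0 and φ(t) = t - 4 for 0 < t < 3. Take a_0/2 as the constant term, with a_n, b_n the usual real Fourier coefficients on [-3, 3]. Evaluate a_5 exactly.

a_5 = 1/3 ∫_{-3}^{3} φ(t) cos(5*pi*t/3) dt.
φ is even and cos(5*pi*t/3) is even, so the integrand is even and a_5 = 2/3 ∫_0^{3} φ(t) cos(5*pi*t/3) dt.
Integrating by parts (boundary term plus one more integral), an antiderivative of (t - 4) cos(5*pi*t/3) is 3*t*sin(5*pi*t/3)/(5*pi) - 12*sin(5*pi*t/3)/(5*pi) + 9*cos(5*pi*t/3)/(25*pi**2); evaluating from 0 to 3: ∫_{0}^{3} (t - 4) cos(5*pi*t/3) dt = (-9/(25*pi**2)) - (9/(25*pi**2)) = -18/(25*pi**2).
Hence a_5 = (2/3)·(-18/(25*pi**2)) = -12/(25*pi**2).

-12/(25*pi**2)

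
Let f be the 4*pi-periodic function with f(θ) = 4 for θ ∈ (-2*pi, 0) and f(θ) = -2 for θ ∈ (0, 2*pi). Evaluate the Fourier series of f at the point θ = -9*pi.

θ = -9*pi differs from θ = -pi by -2 full period(s), and the series is 4*pi-periodic.
f is continuous at θ = -pi with value 4, so the series converges to 4 there.

4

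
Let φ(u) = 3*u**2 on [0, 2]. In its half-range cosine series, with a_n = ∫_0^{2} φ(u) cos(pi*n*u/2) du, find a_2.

12/pi**2

a_2 = ∫_0^{2} (3*u**2) cos(pi*u) du.
Integrating by parts twice (tabular method), an antiderivative of (3*u**2) cos(pi*u) is 3*u**2*sin(pi*u)/pi + 6*u*cos(pi*u)/pi**2 - 6*sin(pi*u)/pi**3; evaluating from 0 to 2: ∫_{0}^{2} (3*u**2) cos(pi*u) du = (12/pi**2) - (0) = 12/pi**2.
Hence a_2 = 12/pi**2.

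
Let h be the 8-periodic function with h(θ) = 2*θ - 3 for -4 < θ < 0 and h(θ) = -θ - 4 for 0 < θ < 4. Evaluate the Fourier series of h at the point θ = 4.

θ = 4 differs from θ = -4 by 1 full period(s), and the series is 8-periodic.
At θ = -4 the one-sided limits are h(-4^-) = -8 and h(-4^+) = -11.
By Dirichlet's theorem the series converges to their average, [(-8) + (-11)]/2 = -19/2.

-19/2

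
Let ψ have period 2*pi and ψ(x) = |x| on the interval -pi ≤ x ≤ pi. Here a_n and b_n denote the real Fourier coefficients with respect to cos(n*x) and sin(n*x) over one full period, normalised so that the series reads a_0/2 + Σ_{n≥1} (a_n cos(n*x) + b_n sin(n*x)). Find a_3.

a_3 = 1/pi ∫_{-pi}^{pi} ψ(x) cos(3*x) dx.
ψ is even and cos(3*x) is even, so the integrand is even and a_3 = 2/pi ∫_0^{pi} ψ(x) cos(3*x) dx.
Integrating by parts (boundary term plus one more integral), an antiderivative of (x) cos(3*x) is x*sin(3*x)/3 + cos(3*x)/9; evaluating from 0 to pi: ∫_{0}^{pi} (x) cos(3*x) dx = (-1/9) - (1/9) = -2/9.
Hence a_3 = (2/pi)·(-2/9) = -4/(9*pi).

-4/(9*pi)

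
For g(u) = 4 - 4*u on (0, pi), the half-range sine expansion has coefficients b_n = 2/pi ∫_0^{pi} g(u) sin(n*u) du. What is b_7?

8*(2 - pi)/(7*pi)

b_7 = 2/pi ∫_0^{pi} (4 - 4*u) sin(7*u) du.
Integrating by parts (boundary term plus one more integral), an antiderivative of (4 - 4*u) sin(7*u) is 4*u*cos(7*u)/7 - 4*sin(7*u)/49 - 4*cos(7*u)/7; evaluating from 0 to pi: ∫_{0}^{pi} (4 - 4*u) sin(7*u) du = (4/7 - 4*pi/7) - (-4/7) = 8/7 - 4*pi/7.
Hence b_7 = (2/pi)·(8/7 - 4*pi/7) = 8*(2 - pi)/(7*pi).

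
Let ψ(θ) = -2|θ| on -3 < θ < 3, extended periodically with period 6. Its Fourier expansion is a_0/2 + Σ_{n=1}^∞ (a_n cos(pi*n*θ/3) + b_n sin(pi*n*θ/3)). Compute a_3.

a_3 = 1/3 ∫_{-3}^{3} ψ(θ) cos(pi*θ) dθ.
ψ is even and cos(pi*θ) is even, so the integrand is even and a_3 = 2/3 ∫_0^{3} ψ(θ) cos(pi*θ) dθ.
Integrating by parts (boundary term plus one more integral), an antiderivative of (-2*θ) cos(pi*θ) is -2*θ*sin(pi*θ)/pi - 2*cos(pi*θ)/pi**2; evaluating from 0 to 3: ∫_{0}^{3} (-2*θ) cos(pi*θ) dθ = (2/pi**2) - (-2/pi**2) = 4/pi**2.
Hence a_3 = (2/3)·(4/pi**2) = 8/(3*pi**2).

8/(3*pi**2)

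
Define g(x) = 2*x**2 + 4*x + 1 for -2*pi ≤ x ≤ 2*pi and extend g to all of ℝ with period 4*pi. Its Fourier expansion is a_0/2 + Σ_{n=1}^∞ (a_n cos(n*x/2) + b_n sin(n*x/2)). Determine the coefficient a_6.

a_6 = (1/(2*pi)) ∫_{-2*pi}^{2*pi} g(x) cos(3*x) dx.
Integrating by parts twice (tabular method), an antiderivative of (2*x**2 + 4*x + 1) cos(3*x) is 2*x**2*sin(3*x)/3 + 4*x*sin(3*x)/3 + 4*x*cos(3*x)/9 + 5*sin(3*x)/27 + 4*cos(3*x)/9; evaluating from -2*pi to 2*pi: ∫_{-2*pi}^{2*pi} (2*x**2 + 4*x + 1) cos(3*x) dx = (4/9 + 8*pi/9) - (4/9 - 8*pi/9) = 16*pi/9.
Hence a_6 = (1/(2*pi))·(16*pi/9) = 8/9.

8/9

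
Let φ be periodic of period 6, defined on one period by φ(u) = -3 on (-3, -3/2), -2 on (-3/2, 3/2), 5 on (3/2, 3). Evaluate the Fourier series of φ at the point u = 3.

At u = 3 the one-sided limits are φ(3^-) = 5 and φ(3^+) = -3.
By Dirichlet's theorem the series converges to their average, [(5) + (-3)]/2 = 1.

1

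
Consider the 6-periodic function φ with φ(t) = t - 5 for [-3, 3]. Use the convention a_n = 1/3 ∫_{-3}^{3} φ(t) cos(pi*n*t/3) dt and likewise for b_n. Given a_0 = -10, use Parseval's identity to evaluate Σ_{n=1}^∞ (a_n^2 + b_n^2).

6

Parseval: a_0^2/2 + Σ_{n≥1} (a_n^2+b_n^2) = 1/3 ∫_{-3}^{3} φ(t)^2 dt = 56.
Subtract a_0^2/2 = 50: Σ (a_n^2+b_n^2) = 6.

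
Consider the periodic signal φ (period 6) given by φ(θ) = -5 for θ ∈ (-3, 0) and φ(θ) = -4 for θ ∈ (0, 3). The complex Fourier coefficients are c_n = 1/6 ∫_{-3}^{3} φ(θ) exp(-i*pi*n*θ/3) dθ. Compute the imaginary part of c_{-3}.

1/(3*pi)

Since φ is real-valued, Im(c_{-3}) = -1/6 ∫_{-3}^{3} φ(θ) sin(-pi*θ) dθ = b_{3}/2.
Split the integral at the breakpoints.
Directly, an antiderivative of (-5) sin(-pi*θ) is -5*cos(pi*θ)/pi; evaluating from -3 to 0: ∫_{-3}^{0} (-5) sin(-pi*θ) dθ = (-5/pi) - (5/pi) = -10/pi.
Directly, an antiderivative of (-4) sin(-pi*θ) is -4*cos(pi*θ)/pi; evaluating from 0 to 3: ∫_{0}^{3} (-4) sin(-pi*θ) dθ = (4/pi) - (-4/pi) = 8/pi.
So ∫_{-3}^{3} φ(θ) sin(-pi*θ) dθ = -2/pi.
Hence Im(c_{-3}) = (-1/6)·(-2/pi) = 1/(3*pi).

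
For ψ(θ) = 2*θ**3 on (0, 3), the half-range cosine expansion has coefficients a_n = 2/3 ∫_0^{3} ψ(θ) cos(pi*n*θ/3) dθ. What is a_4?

81/(4*pi**2)

a_4 = 2/3 ∫_0^{3} (2*θ**3) cos(4*pi*θ/3) dθ.
Integrating by parts three times (tabular method), an antiderivative of (2*θ**3) cos(4*pi*θ/3) is 3*θ**3*sin(4*pi*θ/3)/(2*pi) + 27*θ**2*cos(4*pi*θ/3)/(8*pi**2) - 81*θ*sin(4*pi*θ/3)/(16*pi**3) - 243*cos(4*pi*θ/3)/(64*pi**4); evaluating from 0 to 3: ∫_{0}^{3} (2*θ**3) cos(4*pi*θ/3) dθ = (243*(-1 + 8*pi**2)/(64*pi**4)) - (-243/(64*pi**4)) = 243/(8*pi**2).
Hence a_4 = (2/3)·(243/(8*pi**2)) = 81/(4*pi**2).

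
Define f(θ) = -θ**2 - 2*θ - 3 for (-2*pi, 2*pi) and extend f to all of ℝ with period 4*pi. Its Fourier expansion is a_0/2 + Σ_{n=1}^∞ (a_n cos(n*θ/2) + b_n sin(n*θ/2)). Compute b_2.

b_2 = (1/(2*pi)) ∫_{-2*pi}^{2*pi} f(θ) sin(θ) dθ.
Integrating by parts twice (tabular method), an antiderivative of (-θ**2 - 2*θ - 3) sin(θ) is θ**2*cos(θ) - 2*θ*sin(θ) + 2*θ*cos(θ) - 2*sin(θ) + cos(θ); evaluating from -2*pi to 2*pi: ∫_{-2*pi}^{2*pi} (-θ**2 - 2*θ - 3) sin(θ) dθ = (1 + 4*pi + 4*pi**2) - (-4*pi + 1 + 4*pi**2) = 8*pi.
Hence b_2 = (1/(2*pi))·(8*pi) = 4.

4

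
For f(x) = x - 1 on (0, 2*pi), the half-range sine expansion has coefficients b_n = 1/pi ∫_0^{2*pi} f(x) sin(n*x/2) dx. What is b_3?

b_3 = 1/pi ∫_0^{2*pi} (x - 1) sin(3*x/2) dx.
Integrating by parts (boundary term plus one more integral), an antiderivative of (x - 1) sin(3*x/2) is -2*x*cos(3*x/2)/3 + 4*sin(3*x/2)/9 + 2*cos(3*x/2)/3; evaluating from 0 to 2*pi: ∫_{0}^{2*pi} (x - 1) sin(3*x/2) dx = (-2/3 + 4*pi/3) - (2/3) = -4/3 + 4*pi/3.
Hence b_3 = (1/pi)·(-4/3 + 4*pi/3) = 4*(-1 + pi)/(3*pi).

4*(-1 + pi)/(3*pi)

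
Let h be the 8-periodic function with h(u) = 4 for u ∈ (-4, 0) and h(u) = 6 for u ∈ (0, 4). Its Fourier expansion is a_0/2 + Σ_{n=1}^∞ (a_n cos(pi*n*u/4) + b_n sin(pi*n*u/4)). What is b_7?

4/(7*pi)

b_7 = 1/4 ∫_{-4}^{4} h(u) sin(7*pi*u/4) du.
Split the integral at the breakpoints.
Directly, an antiderivative of (4) sin(7*pi*u/4) is -16*cos(7*pi*u/4)/(7*pi); evaluating from -4 to 0: ∫_{-4}^{0} (4) sin(7*pi*u/4) du = (-16/(7*pi)) - (16/(7*pi)) = -32/(7*pi).
Directly, an antiderivative of (6) sin(7*pi*u/4) is -24*cos(7*pi*u/4)/(7*pi); evaluating from 0 to 4: ∫_{0}^{4} (6) sin(7*pi*u/4) du = (24/(7*pi)) - (-24/(7*pi)) = 48/(7*pi).
Summing the pieces and multiplying by (1/4) gives b_7 = 4/(7*pi).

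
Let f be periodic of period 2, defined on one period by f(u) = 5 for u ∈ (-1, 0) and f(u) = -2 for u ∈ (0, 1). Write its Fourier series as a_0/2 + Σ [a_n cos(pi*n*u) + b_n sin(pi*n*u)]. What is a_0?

3

a_0 = ∫_{-1}^{1} f(u) du = 3.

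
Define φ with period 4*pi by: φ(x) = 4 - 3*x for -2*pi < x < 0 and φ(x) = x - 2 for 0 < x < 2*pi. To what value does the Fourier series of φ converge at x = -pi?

4 + 3*pi

φ is continuous at x = -pi with value 4 + 3*pi, so the series converges to 4 + 3*pi there.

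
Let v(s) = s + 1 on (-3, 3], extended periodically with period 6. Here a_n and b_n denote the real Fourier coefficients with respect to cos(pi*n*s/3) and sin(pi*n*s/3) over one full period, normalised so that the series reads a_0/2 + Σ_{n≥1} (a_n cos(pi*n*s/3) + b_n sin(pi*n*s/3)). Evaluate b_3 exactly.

2/pi

b_3 = 1/3 ∫_{-3}^{3} v(s) sin(pi*s) ds.
Integrating by parts (boundary term plus one more integral), an antiderivative of (s + 1) sin(pi*s) is -s*cos(pi*s)/pi + sin(pi*s)/pi**2 - cos(pi*s)/pi; evaluating from -3 to 3: ∫_{-3}^{3} (s + 1) sin(pi*s) ds = (4/pi) - (-2/pi) = 6/pi.
Hence b_3 = (1/3)·(6/pi) = 2/pi.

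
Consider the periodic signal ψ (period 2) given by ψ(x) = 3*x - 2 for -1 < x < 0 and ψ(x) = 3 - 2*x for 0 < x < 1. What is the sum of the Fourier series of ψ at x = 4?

1/2

x = 4 differs from x = 0 by 2 full period(s), and the series is 2-periodic.
At x = 0 the one-sided limits are ψ(0^-) = -2 and ψ(0^+) = 3.
By Dirichlet's theorem the series converges to their average, [(-2) + (3)]/2 = 1/2.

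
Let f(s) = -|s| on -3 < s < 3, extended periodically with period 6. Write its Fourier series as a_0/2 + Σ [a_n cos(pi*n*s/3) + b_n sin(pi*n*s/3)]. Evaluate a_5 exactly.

a_5 = 1/3 ∫_{-3}^{3} f(s) cos(5*pi*s/3) ds.
f is even and cos(5*pi*s/3) is even, so the integrand is even and a_5 = 2/3 ∫_0^{3} f(s) cos(5*pi*s/3) ds.
Integrating by parts (boundary term plus one more integral), an antiderivative of (-s) cos(5*pi*s/3) is -3*s*sin(5*pi*s/3)/(5*pi) - 9*cos(5*pi*s/3)/(25*pi**2); evaluating from 0 to 3: ∫_{0}^{3} (-s) cos(5*pi*s/3) ds = (9/(25*pi**2)) - (-9/(25*pi**2)) = 18/(25*pi**2).
Hence a_5 = (2/3)·(18/(25*pi**2)) = 12/(25*pi**2).

12/(25*pi**2)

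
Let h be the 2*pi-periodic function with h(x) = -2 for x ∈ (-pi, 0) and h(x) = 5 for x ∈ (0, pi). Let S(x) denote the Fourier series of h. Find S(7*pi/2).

x = 7*pi/2 differs from x = -pi/2 by 2 full period(s), and the series is 2*pi-periodic.
h is continuous at x = -pi/2 with value -2, so the series converges to -2 there.

-2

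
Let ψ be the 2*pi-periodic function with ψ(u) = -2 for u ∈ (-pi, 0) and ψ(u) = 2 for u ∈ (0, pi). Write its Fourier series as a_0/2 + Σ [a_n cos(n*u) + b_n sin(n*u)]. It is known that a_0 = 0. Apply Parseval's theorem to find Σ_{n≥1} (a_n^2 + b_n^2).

Parseval: a_0^2/2 + Σ_{n≥1} (a_n^2+b_n^2) = 1/pi ∫_{-pi}^{pi} ψ(u)^2 du = 8.
Subtract a_0^2/2 = 0: Σ (a_n^2+b_n^2) = 8.

8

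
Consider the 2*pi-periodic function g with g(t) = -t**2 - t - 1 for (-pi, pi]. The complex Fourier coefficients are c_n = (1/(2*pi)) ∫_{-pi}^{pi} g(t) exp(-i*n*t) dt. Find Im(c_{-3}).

Since g is real-valued, Im(c_{-3}) = -(1/(2*pi)) ∫_{-pi}^{pi} g(t) sin(-3*t) dt = b_{3}/2.
Integrating by parts twice (tabular method), an antiderivative of (-t**2 - t - 1) sin(-3*t) is -t**2*cos(3*t)/3 + 2*t*sin(3*t)/9 - t*cos(3*t)/3 + sin(3*t)/9 - 7*cos(3*t)/27; evaluating from -pi to pi: ∫_{-pi}^{pi} (-t**2 - t - 1) sin(-3*t) dt = (7/27 + pi/3 + pi**2/3) - (-pi/3 + 7/27 + pi**2/3) = 2*pi/3.
Hence Im(c_{-3}) = (-1/(2*pi))·(2*pi/3) = -1/3.

-1/3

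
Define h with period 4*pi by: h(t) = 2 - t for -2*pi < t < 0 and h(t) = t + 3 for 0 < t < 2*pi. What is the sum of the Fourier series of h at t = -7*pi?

3 + pi

t = -7*pi differs from t = pi by -2 full period(s), and the series is 4*pi-periodic.
h is continuous at t = pi with value 3 + pi, so the series converges to 3 + pi there.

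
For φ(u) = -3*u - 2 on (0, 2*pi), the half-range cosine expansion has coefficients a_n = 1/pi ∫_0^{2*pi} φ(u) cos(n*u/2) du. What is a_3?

8/(3*pi)

a_3 = 1/pi ∫_0^{2*pi} (-3*u - 2) cos(3*u/2) du.
Integrating by parts (boundary term plus one more integral), an antiderivative of (-3*u - 2) cos(3*u/2) is -2*u*sin(3*u/2) - 4*sin(3*u/2)/3 - 4*cos(3*u/2)/3; evaluating from 0 to 2*pi: ∫_{0}^{2*pi} (-3*u - 2) cos(3*u/2) du = (4/3) - (-4/3) = 8/3.
Hence a_3 = (1/pi)·(8/3) = 8/(3*pi).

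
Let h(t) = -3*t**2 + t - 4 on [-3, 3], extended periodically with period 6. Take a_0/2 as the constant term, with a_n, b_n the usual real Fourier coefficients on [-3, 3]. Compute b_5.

6/(5*pi)

b_5 = 1/3 ∫_{-3}^{3} h(t) sin(5*pi*t/3) dt.
Integrating by parts twice (tabular method), an antiderivative of (-3*t**2 + t - 4) sin(5*pi*t/3) is 9*t**2*cos(5*pi*t/3)/(5*pi) - 54*t*sin(5*pi*t/3)/(25*pi**2) - 3*t*cos(5*pi*t/3)/(5*pi) + 9*sin(5*pi*t/3)/(25*pi**2) - 162*cos(5*pi*t/3)/(125*pi**3) + 12*cos(5*pi*t/3)/(5*pi); evaluating from -3 to 3: ∫_{-3}^{3} (-3*t**2 + t - 4) sin(5*pi*t/3) dt = (6*(27 - 350*pi**2)/(125*pi**3)) - (6*(27 - 425*pi**2)/(125*pi**3)) = 18/(5*pi).
Hence b_5 = (1/3)·(18/(5*pi)) = 6/(5*pi).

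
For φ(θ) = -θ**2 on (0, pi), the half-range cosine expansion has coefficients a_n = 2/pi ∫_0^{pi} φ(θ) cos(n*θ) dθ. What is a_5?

a_5 = 2/pi ∫_0^{pi} (-θ**2) cos(5*θ) dθ.
Integrating by parts twice (tabular method), an antiderivative of (-θ**2) cos(5*θ) is -θ**2*sin(5*θ)/5 - 2*θ*cos(5*θ)/25 + 2*sin(5*θ)/125; evaluating from 0 to pi: ∫_{0}^{pi} (-θ**2) cos(5*θ) dθ = (2*pi/25) - (0) = 2*pi/25.
Hence a_5 = (2/pi)·(2*pi/25) = 4/25.

4/25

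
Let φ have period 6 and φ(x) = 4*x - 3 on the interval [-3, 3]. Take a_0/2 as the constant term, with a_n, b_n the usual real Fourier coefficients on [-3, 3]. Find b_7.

24/(7*pi)

b_7 = 1/3 ∫_{-3}^{3} φ(x) sin(7*pi*x/3) dx.
Integrating by parts (boundary term plus one more integral), an antiderivative of (4*x - 3) sin(7*pi*x/3) is -12*x*cos(7*pi*x/3)/(7*pi) + 36*sin(7*pi*x/3)/(49*pi**2) + 9*cos(7*pi*x/3)/(7*pi); evaluating from -3 to 3: ∫_{-3}^{3} (4*x - 3) sin(7*pi*x/3) dx = (27/(7*pi)) - (-45/(7*pi)) = 72/(7*pi).
Hence b_7 = (1/3)·(72/(7*pi)) = 24/(7*pi).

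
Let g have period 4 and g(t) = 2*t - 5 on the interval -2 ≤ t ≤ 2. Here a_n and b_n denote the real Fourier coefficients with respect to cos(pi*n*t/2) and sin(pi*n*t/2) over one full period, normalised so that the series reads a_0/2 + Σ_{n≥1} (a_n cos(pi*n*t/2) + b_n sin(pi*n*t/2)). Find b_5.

b_5 = 1/2 ∫_{-2}^{2} g(t) sin(5*pi*t/2) dt.
Integrating by parts (boundary term plus one more integral), an antiderivative of (2*t - 5) sin(5*pi*t/2) is -4*t*cos(5*pi*t/2)/(5*pi) + 8*sin(5*pi*t/2)/(25*pi**2) + 2*cos(5*pi*t/2)/pi; evaluating from -2 to 2: ∫_{-2}^{2} (2*t - 5) sin(5*pi*t/2) dt = (-2/(5*pi)) - (-18/(5*pi)) = 16/(5*pi).
Hence b_5 = (1/2)·(16/(5*pi)) = 8/(5*pi).

8/(5*pi)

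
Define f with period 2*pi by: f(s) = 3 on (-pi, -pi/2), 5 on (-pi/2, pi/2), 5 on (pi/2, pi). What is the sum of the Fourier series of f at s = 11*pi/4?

s = 11*pi/4 differs from s = 3*pi/4 by 1 full period(s), and the series is 2*pi-periodic.
f is continuous at s = 3*pi/4 with value 5, so the series converges to 5 there.

5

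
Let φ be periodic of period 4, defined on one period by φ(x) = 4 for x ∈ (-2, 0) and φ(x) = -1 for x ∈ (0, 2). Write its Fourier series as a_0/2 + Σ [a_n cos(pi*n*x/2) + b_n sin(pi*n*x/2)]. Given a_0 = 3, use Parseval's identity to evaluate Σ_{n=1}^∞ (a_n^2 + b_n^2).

Parseval: a_0^2/2 + Σ_{n≥1} (a_n^2+b_n^2) = 1/2 ∫_{-2}^{2} φ(x)^2 dx = 17.
Subtract a_0^2/2 = 9/2: Σ (a_n^2+b_n^2) = 25/2.

25/2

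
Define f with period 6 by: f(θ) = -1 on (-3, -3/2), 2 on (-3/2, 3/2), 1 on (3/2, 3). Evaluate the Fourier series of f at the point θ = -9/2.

θ = -9/2 differs from θ = 3/2 by -1 full period(s), and the series is 6-periodic.
At θ = 3/2 the one-sided limits are f(3/2^-) = 2 and f(3/2^+) = 1.
By Dirichlet's theorem the series converges to their average, [(2) + (1)]/2 = 3/2.

3/2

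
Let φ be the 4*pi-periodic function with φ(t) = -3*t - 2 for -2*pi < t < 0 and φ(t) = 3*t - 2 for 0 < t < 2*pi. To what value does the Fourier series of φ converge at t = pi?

-2 + 3*pi

φ is continuous at t = pi with value -2 + 3*pi, so the series converges to -2 + 3*pi there.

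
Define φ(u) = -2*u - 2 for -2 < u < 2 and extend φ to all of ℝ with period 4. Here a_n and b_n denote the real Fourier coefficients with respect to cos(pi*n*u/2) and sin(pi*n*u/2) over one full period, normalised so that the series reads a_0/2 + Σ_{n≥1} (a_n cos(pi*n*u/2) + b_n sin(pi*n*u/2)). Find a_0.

a_0 = 1/2 ∫_{-2}^{2} φ(u) du = 1/2 · (-8) = -4.

-4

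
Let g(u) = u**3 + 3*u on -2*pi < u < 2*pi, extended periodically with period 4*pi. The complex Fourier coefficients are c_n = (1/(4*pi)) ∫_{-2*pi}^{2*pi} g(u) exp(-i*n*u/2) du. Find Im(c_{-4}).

Since g is real-valued, Im(c_{-4}) = -(1/(4*pi)) ∫_{-2*pi}^{2*pi} g(u) sin(-2*u) du = b_{4}/2.
g is odd and sin(-2*u) is odd, so the integrand is even: ∫_{-2*pi}^{2*pi} g(u) sin(-2*u) du = 2∫_0^{2*pi} g(u) sin(-2*u) du.
Integrating by parts three times (tabular method), an antiderivative of (u**3 + 3*u) sin(-2*u) is u**3*cos(2*u)/2 - 3*u**2*sin(2*u)/4 + 3*u*cos(2*u)/4 - 3*sin(2*u)/8; evaluating from 0 to 2*pi: ∫_{0}^{2*pi} (u**3 + 3*u) sin(-2*u) du = (pi*(3 + 8*pi**2)/2) - (0) = pi*(3 + 8*pi**2)/2.
So ∫_{-2*pi}^{2*pi} g(u) sin(-2*u) du = pi*(3 + 8*pi**2).
Hence Im(c_{-4}) = (-1/(4*pi))·(pi*(3 + 8*pi**2)) = -2*pi**2 - 3/4.

-2*pi**2 - 3/4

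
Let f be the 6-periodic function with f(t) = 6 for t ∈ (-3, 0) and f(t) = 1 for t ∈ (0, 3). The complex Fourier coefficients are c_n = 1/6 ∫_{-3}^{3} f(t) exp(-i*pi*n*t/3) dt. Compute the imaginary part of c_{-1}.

Since f is real-valued, Im(c_{-1}) = -1/6 ∫_{-3}^{3} f(t) sin(-pi*t/3) dt = b_{1}/2.
Split the integral at the breakpoints.
Directly, an antiderivative of (6) sin(-pi*t/3) is 18*cos(pi*t/3)/pi; evaluating from -3 to 0: ∫_{-3}^{0} (6) sin(-pi*t/3) dt = (18/pi) - (-18/pi) = 36/pi.
Directly, an antiderivative of (1) sin(-pi*t/3) is 3*cos(pi*t/3)/pi; evaluating from 0 to 3: ∫_{0}^{3} (1) sin(-pi*t/3) dt = (-3/pi) - (3/pi) = -6/pi.
So ∫_{-3}^{3} f(t) sin(-pi*t/3) dt = 30/pi.
Hence Im(c_{-1}) = (-1/6)·(30/pi) = -5/pi.

-5/pi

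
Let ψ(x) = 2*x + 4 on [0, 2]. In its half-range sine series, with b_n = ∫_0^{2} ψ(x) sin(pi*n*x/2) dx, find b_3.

8/pi

b_3 = ∫_0^{2} (2*x + 4) sin(3*pi*x/2) dx.
Integrating by parts (boundary term plus one more integral), an antiderivative of (2*x + 4) sin(3*pi*x/2) is -4*x*cos(3*pi*x/2)/(3*pi) + 8*sin(3*pi*x/2)/(9*pi**2) - 8*cos(3*pi*x/2)/(3*pi); evaluating from 0 to 2: ∫_{0}^{2} (2*x + 4) sin(3*pi*x/2) dx = (16/(3*pi)) - (-8/(3*pi)) = 8/pi.
Hence b_3 = 8/pi.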